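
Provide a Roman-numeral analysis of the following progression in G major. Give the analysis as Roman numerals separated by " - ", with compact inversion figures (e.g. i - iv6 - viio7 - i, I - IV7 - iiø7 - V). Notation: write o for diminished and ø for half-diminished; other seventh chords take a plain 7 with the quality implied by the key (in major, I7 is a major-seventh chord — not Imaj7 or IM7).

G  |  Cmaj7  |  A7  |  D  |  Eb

I - IV7 - V7/V - V - bVI

G: major triad on G = scale degree 1 → I.
Cmaj7: root C is the subdominant; major seventh chord there is IV7.
A7: chromatic; A is V of V, so V7/V.
D: root D is the dominant; major triad there is V.
Eb is non-diatonic — bVI, a mixture chord from G minor.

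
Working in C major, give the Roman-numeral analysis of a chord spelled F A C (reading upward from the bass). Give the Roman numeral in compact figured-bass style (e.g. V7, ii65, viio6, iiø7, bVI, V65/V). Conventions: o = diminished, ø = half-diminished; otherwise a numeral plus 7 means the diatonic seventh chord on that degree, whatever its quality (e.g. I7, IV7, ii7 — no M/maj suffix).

IV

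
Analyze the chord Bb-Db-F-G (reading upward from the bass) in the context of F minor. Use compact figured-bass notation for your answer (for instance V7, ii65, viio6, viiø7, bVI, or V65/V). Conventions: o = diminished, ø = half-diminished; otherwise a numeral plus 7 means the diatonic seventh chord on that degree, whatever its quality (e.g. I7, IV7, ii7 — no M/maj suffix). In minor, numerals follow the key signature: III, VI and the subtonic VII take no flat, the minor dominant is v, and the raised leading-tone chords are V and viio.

The pitches G-Bb-Db-F form a half-diminished seventh chord rooted on G.
G is scale degree 2 in F minor, and a half-diminished seventh chord on that degree is written iiø7.
With Bb in the bass the chord is in first inversion, so the figured bass is 65.

iiø65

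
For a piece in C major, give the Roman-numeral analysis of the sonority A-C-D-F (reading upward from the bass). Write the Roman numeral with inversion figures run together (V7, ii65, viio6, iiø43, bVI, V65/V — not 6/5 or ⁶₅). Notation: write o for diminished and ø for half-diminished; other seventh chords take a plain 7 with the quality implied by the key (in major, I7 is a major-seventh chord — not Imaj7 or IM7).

Stacked in thirds the chord is D-F-A-C: a minor seventh chord on D.
D is scale degree 2 in C major, and a minor seventh chord on that degree is written ii7.
With A in the bass the chord is in second inversion, so the figured bass is 43.

ii43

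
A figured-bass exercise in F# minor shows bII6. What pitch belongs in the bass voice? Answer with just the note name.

B

bII in F# minor has root G; the chord is G-B-D.
The figure 6 means first inversion — the third is in the bass.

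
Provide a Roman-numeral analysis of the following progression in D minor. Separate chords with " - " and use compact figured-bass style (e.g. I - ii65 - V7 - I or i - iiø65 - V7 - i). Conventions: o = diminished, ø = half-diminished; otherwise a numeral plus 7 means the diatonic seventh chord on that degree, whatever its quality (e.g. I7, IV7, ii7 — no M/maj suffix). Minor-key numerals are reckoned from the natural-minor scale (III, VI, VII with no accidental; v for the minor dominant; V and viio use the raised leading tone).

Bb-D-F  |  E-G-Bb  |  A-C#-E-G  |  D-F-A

VI - iio - V7 - i

Bb-D-F: major triad on Bb = scale degree 6 → VI.
E-G-Bb: root E is the supertonic; diminished triad there is iio.
A-C#-E-G has root A, degree 5 in D minor, so V7.
D-F-A: root D is the tonic; minor triad there is i.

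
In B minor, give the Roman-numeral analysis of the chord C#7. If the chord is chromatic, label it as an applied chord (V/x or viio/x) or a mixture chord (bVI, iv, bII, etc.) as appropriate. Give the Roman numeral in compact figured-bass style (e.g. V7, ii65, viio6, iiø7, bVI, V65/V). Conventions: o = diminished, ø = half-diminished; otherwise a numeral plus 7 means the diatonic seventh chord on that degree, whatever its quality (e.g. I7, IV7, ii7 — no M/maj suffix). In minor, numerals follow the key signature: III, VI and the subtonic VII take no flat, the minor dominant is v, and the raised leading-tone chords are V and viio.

Stacked in thirds the chord is C#-E#-G#-B: a dominant seventh chord on C#.
C# is not a diatonic chord root with this quality in B minor, but it lies a perfect fifth above F# (V), so the chord functions as an applied dominant of V.

V7/V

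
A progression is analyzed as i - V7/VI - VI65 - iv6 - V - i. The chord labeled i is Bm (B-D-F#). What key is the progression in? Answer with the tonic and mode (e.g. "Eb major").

The anchor chord is a minor triad on B, labeled i.
If B is scale degree 1 and the mode makes that degree carry a minor triad, the tonic is B and the mode is minor.

B minor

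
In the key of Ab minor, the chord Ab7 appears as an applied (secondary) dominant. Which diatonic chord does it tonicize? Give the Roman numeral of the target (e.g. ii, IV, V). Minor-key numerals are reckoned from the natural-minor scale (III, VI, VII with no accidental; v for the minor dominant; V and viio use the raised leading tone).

The chord is a dominant seventh chord on Ab.
A dominant resolves down a perfect fifth: Ab → Db. In Ab minor, Db is scale degree 4, i.e. iv.

iv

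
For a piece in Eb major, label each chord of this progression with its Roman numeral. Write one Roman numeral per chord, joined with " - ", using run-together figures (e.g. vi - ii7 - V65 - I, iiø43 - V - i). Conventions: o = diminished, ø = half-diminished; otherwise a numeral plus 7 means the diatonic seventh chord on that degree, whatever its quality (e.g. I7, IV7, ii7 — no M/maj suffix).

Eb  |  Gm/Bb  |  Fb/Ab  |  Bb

Eb: major triad on Eb = scale degree 1 → I.
Gm/Bb: minor triad on G = scale degree 3 → iii6.
Fb/Ab is non-diatonic — a major triad on the lowered supertonic (Fb): the Neapolitan sixth, bII6 (third, Ab, in the bass — hence the 6).
Bb: major triad on Bb = scale degree 5 → V.

I - iii6 - bII6 - V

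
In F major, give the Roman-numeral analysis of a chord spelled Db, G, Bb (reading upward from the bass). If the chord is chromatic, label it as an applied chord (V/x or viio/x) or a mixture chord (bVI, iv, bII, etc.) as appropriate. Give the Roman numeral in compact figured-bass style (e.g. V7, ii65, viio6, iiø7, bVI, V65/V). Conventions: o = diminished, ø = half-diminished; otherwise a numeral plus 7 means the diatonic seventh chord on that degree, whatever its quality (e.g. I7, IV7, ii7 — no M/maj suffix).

The pitches G-Bb-Db form a diminished triad rooted on G.
G is the second degree of F major. This is the diminished supertonic triad, borrowed from the parallel minor.
With Db in the bass the chord is in second inversion, so the figured bass is 64.

iio64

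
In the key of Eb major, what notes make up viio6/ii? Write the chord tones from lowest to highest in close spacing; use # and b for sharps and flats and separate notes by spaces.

viio6/ii is a secondary leading-tone chord. The target ii is F in Eb major; the applied chord is rooted a semitone below, on E.
Building a diminished triad on E gives E-G-Bb.
The figured bass 6 indicates first inversion, placing the third (G) in the bass: G-Bb-E.

G Bb E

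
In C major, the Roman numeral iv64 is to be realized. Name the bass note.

C

iv in C major has root F; the chord is F-Ab-C.
The figure 64 means second inversion — the fifth is in the bass.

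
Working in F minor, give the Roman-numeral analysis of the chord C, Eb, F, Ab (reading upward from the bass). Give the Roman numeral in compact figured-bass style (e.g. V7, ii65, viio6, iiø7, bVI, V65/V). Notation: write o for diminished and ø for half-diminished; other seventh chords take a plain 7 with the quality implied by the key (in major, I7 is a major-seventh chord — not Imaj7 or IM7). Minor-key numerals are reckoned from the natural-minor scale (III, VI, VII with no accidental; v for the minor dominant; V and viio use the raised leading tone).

i43

Stacked in thirds the chord is F-Ab-C-Eb: a minor seventh chord on F.
F is scale degree 1 in F minor, and a minor seventh chord on that degree is written i7.
With C in the bass the chord is in second inversion, so the figured bass is 43.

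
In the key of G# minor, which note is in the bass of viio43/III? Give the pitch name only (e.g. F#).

E

The applied chord viio43/III is rooted on A#: A#-C#-E-G.
The figure 43 means second inversion — the fifth is in the bass.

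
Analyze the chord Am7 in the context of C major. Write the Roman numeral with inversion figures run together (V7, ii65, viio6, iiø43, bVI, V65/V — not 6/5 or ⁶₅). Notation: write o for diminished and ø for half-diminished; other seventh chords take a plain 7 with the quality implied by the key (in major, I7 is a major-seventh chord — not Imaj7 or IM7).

vi7

Stacked in thirds the chord is A-C-E-G: a minor seventh chord on A.
In C major, A is the submediant; the diatonic minor seventh chord there is vi7.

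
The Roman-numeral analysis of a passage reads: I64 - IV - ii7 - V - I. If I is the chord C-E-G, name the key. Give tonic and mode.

The anchor chord is a major triad on C, labeled I.
If C is scale degree 1 and the mode makes that degree carry a major triad, the tonic is C and the mode is major.

C major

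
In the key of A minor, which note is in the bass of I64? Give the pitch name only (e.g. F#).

I in A minor has root A; the chord is A-C#-E.
The figure 64 means second inversion — the fifth is in the bass.

E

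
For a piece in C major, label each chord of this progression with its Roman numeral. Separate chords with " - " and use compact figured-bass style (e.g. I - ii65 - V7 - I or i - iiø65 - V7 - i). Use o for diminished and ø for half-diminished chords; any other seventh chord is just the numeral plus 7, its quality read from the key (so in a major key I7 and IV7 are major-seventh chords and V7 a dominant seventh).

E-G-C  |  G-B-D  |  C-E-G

I6 - V - I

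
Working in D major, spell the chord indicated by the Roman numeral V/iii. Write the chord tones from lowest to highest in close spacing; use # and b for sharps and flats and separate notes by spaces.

C# E# G#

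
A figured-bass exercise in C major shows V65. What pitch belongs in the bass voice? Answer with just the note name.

V in C major has root G; the chord is G-B-D-F.
The figure 65 means first inversion — the third is in the bass.

B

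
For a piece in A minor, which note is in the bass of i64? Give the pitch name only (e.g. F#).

i in A minor has root A; the chord is A-C-E.
The figure 64 means second inversion — the fifth is in the bass.

E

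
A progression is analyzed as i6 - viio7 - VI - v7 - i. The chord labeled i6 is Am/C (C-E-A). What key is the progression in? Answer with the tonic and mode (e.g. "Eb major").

A minor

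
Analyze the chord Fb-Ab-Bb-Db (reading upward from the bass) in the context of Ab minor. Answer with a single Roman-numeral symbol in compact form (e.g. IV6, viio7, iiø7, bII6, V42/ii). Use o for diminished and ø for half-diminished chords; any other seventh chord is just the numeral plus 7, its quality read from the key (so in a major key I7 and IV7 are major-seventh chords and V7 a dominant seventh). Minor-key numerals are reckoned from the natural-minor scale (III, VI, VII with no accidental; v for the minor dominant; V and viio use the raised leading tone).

Stacked in thirds the chord is Bb-Db-Fb-Ab: a half-diminished seventh chord on Bb.
Bb is scale degree 2 in Ab minor, and a half-diminished seventh chord on that degree is written iiø7.
With Fb in the bass the chord is in second inversion, so the figured bass is 43.

iiø43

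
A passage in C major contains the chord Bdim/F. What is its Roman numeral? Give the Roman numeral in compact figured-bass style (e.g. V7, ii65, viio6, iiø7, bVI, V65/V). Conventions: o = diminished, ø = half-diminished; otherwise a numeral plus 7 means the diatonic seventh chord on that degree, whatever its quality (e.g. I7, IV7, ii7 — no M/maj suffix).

Stacked in thirds the chord is B-D-F: a diminished triad on B.
B is scale degree 7 in C major, and a diminished triad on that degree is written viio.
With F in the bass the chord is in second inversion, so the figured bass is 64.

viio64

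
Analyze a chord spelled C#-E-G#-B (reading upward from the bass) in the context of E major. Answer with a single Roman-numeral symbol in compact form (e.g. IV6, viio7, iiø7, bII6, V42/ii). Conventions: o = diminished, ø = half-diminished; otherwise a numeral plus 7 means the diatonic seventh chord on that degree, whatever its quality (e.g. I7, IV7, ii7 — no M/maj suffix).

The pitches C#-E-G#-B form a minor seventh chord rooted on C#.
C# is scale degree 6 in E major, and a minor seventh chord on that degree is written vi7.

vi7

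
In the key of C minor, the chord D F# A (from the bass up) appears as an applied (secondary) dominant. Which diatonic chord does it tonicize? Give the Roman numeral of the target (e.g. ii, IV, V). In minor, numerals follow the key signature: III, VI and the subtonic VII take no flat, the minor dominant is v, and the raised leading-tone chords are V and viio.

V

The chord is a major triad on D.
A dominant resolves down a perfect fifth: D → G. In C minor, G is scale degree 5, i.e. V.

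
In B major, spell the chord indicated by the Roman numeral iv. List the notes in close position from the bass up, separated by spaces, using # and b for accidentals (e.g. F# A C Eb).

iv is the minor subdominant, borrowed from the parallel minor. In B major that root is E.
So the chord is E-G-B, a minor triad.

E G B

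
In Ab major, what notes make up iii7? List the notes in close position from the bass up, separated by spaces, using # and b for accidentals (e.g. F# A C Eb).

The numeral's case and figure indicate a minor seventh chord. In Ab major its root, the mediant, is C.
Stacking thirds from C gives C-Eb-G-Bb.

C Eb G Bb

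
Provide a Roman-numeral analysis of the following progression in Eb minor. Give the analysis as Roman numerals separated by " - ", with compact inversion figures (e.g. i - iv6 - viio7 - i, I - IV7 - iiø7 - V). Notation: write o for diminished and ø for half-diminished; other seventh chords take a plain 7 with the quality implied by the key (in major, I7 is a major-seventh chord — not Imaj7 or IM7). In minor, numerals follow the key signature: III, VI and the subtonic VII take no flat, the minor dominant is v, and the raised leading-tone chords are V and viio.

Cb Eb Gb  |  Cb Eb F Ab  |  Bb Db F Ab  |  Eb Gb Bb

VI - iiø43 - v7 - i

Cb-Eb-Gb has root Cb, degree 6 in Eb minor, so VI.
Cb-Eb-F-Ab has root F, degree 2 in Eb minor, so iiø43.
Bb-Db-F-Ab has root Bb, degree 5 in Eb minor, so v7.
Eb-Gb-Bb: root Eb is the tonic; minor triad there is i.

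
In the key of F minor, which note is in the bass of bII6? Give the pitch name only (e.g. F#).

Bb

bII in F minor has root Gb; the chord is Gb-Bb-Db.
The figure 6 means first inversion — the third is in the bass.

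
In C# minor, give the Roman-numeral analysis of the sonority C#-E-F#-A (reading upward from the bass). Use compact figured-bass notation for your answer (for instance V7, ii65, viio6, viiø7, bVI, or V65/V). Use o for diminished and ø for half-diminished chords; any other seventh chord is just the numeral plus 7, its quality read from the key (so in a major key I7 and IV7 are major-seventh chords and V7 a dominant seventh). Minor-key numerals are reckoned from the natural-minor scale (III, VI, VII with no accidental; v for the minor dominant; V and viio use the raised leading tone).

iv43

Stacked in thirds the chord is F#-A-C#-E: a minor seventh chord on F#.
In C# minor, F# is the subdominant; the diatonic minor seventh chord there is iv7.
With C# in the bass the chord is in second inversion, so the figured bass is 43.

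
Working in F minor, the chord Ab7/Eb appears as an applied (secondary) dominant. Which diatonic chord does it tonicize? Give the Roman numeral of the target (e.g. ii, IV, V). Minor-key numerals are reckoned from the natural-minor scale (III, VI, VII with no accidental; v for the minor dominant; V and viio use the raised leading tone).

The chord is a dominant seventh chord on Ab.
A dominant resolves down a perfect fifth: Ab → Db. In F minor, Db is scale degree 6, i.e. VI.

VI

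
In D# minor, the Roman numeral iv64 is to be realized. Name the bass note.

iv in D# minor has root G#; the chord is G#-B-D#.
The figure 64 means second inversion — the fifth is in the bass.

D#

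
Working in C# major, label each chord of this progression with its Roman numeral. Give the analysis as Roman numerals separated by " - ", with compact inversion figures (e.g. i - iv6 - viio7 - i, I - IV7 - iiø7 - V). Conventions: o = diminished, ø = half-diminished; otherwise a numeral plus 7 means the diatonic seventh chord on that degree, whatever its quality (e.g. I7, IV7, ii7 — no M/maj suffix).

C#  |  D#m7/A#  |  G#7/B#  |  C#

I - ii43 - V65 - I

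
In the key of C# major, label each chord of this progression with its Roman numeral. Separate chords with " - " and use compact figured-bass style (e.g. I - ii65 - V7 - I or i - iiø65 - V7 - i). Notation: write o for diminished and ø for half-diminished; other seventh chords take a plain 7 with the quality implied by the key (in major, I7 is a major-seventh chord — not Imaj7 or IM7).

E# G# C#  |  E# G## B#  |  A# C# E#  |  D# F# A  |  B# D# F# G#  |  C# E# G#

E#-G#-C#: root C# is the tonic; major triad there is I6.
E#-G##-B# is the secondary dominant of vi (major triad on E#): V/vi.
A#-C#-E#: root A# is the submediant; minor triad there is vi.
D#-F#-A: D# with this quality isn't in the key; it's iio, borrowed from the parallel minor.
B#-D#-F#-G#: dominant seventh chord on G# = scale degree 5 → V65.
C#-E#-G#: major triad on C# = scale degree 1 → I.

I6 - V/vi - vi - iio - V65 - I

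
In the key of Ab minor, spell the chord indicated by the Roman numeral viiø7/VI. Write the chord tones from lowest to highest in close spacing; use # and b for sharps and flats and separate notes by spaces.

viiø7/VI is a secondary leading-tone chord. The target VI is Fb in Ab minor; the applied chord is rooted a semitone below, on Eb.
Building a half-diminished seventh chord on Eb gives Eb-Gb-Bbb-Db.

Eb Gb Bbb Db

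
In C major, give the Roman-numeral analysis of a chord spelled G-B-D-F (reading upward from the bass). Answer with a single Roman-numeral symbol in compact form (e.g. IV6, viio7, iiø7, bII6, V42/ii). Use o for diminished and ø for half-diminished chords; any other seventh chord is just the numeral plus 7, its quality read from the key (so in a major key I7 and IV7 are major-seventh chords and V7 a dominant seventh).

V7

The pitches G-B-D-F form a dominant seventh chord rooted on G.
In C major, G is the dominant; the diatonic dominant seventh chord there is V7.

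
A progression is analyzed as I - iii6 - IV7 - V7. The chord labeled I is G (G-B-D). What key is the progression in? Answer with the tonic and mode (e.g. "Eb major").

G major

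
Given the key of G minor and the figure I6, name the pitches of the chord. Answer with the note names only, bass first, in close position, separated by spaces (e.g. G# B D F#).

B D G

Scale degree 1 in G minor is G; here the chord built on it is altered to a major triad. I6 is the major tonic (Picardy third), borrowed from the parallel major.
So the chord is G-B-D, a major triad.
The figured bass 6 indicates first inversion, placing the third (B) in the bass: B-D-G.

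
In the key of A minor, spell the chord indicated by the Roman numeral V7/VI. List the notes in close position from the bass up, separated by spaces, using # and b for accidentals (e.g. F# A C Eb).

The slash means an applied dominant: we want the dominant of VI. In A minor, VI is F major, and its dominant is built on C.
Building a dominant seventh chord on C gives C-E-G-Bb.

C E G Bb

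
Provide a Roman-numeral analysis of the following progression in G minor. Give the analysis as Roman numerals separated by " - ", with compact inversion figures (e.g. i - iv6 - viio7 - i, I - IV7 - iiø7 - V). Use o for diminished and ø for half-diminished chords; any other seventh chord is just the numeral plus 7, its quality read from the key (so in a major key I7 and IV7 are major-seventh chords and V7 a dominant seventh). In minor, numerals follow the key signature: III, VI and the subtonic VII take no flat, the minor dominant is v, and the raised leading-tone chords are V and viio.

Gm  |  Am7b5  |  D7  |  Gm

i - iiø7 - V7 - i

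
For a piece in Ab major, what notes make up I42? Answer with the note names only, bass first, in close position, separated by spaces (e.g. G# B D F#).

G Ab C Eb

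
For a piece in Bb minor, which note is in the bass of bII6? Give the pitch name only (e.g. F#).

Eb

bII in Bb minor has root Cb; the chord is Cb-Eb-Gb.
The figure 6 means first inversion — the third is in the bass.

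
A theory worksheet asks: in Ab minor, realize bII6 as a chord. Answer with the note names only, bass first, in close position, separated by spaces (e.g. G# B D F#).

Db Fb Bbb

Scale degree 2 in Ab minor is Bb; lowering it a half step gives Bbb. bII6 is the Neapolitan sixth — a major triad on the lowered second degree, here in its customary first inversion.
So the chord is Bbb-Db-Fb, a major triad.
The figured bass 6 indicates first inversion, placing the third (Db) in the bass: Db-Fb-Bbb.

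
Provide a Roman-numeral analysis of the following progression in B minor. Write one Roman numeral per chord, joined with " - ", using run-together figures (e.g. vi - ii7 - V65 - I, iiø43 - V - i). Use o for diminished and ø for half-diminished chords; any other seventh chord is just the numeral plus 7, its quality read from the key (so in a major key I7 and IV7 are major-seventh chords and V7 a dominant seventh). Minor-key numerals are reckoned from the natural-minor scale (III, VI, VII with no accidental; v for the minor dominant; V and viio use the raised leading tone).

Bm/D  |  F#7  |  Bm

Bm/D: minor triad on B = scale degree 1 → i6.
F#7: dominant seventh chord on F# = scale degree 5 → V7.
Bm: root B is the tonic; minor triad there is i.

i6 - V7 - i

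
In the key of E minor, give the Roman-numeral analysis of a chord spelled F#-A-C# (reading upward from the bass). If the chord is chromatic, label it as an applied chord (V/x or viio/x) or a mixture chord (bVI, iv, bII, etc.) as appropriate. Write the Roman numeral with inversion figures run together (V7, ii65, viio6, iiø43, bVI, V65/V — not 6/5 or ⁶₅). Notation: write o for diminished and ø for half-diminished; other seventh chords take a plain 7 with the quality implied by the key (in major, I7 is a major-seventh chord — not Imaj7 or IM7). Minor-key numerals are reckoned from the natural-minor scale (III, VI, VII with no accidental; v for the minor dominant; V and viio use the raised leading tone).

ii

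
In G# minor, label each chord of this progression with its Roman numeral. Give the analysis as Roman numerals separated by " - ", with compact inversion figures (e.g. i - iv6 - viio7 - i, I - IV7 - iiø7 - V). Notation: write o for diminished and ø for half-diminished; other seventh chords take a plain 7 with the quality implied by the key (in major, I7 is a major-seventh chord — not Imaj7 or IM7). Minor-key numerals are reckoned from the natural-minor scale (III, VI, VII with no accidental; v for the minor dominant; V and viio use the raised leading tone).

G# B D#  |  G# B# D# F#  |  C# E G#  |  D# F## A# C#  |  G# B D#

i - V7/iv - iv - V7 - i

G#-B-D# has root G#, degree 1 in G# minor, so i.
G#-B#-D#-F# is the secondary dominant of iv (dominant seventh chord on G#): V7/iv.
C#-E-G#: root C# is the subdominant; minor triad there is iv.
D#-F##-A#-C#: root D# is the dominant; dominant seventh chord there is V7.
G#-B-D# has root G#, degree 1 in G# minor, so i.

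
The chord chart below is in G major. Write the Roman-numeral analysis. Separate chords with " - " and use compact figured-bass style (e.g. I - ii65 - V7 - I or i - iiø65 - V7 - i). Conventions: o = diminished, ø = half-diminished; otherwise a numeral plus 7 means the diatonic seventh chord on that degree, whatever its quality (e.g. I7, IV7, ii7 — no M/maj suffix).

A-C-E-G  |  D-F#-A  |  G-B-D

A-C-E-G: minor seventh chord on A = scale degree 2 → ii7.
D-F#-A: root D is the dominant; major triad there is V.
G-B-D: major triad on G = scale degree 1 → I.

ii7 - V - I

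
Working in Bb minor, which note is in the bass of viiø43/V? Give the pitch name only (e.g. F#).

Bb

The applied chord viiø43/V is rooted on E: E-G-Bb-D.
The figure 43 means second inversion — the fifth is in the bass.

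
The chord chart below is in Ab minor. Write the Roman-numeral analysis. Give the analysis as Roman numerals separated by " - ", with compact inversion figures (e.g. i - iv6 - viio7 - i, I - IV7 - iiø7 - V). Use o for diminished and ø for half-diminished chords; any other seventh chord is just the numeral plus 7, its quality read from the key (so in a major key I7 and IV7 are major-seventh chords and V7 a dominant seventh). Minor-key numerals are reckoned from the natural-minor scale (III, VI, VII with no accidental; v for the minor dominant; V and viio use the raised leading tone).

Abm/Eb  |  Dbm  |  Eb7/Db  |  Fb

Abm/Eb: root Ab is the tonic; minor triad there is i64.
Dbm: minor triad on Db = scale degree 4 → iv.
Eb7/Db has root Eb, degree 5 in Ab minor, so V42.
Fb: major triad on Fb = scale degree 6 → VI.

i64 - iv - V42 - VI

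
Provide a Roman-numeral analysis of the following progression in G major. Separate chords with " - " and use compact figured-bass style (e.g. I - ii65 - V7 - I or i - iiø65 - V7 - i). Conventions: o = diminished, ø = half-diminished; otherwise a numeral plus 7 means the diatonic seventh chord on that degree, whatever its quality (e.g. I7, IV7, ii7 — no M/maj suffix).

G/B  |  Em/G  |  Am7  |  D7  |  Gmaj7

I6 - vi6 - ii7 - V7 - I7

G/B has root G, degree 1 in G major, so I6.
Em/G: minor triad on E = scale degree 6 → vi6.
Am7: minor seventh chord on A = scale degree 2 → ii7.
D7 has root D, degree 5 in G major, so V7.
Gmaj7: root G is the tonic; major seventh chord there is I7.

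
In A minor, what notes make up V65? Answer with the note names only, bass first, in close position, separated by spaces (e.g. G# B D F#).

In A minor, the dominant is E. The dominant is major (leading tone raised), so V is a dominant seventh chord.
That chord is spelled E-G#-B-D.
The figured bass 65 indicates first inversion, placing the third (G#) in the bass: G#-B-D-E.

G# B D E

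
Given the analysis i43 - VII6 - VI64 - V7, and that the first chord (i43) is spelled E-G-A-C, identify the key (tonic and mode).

A minor

The chord Am7/E is a minor seventh chord rooted on A; its label is i43.
If A is scale degree 1 and the mode makes that degree carry a minor seventh chord, the tonic is A and the mode is minor.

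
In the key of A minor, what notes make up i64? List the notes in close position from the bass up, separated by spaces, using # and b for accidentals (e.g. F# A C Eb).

E A C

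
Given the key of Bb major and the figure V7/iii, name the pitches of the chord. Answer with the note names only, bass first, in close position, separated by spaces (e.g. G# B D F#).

A C# E G

V7/iii is a secondary dominant — the dominant seventh of iii. iii in Bb major is D, so the applied chord's root is A, a perfect fifth above.
Building a dominant seventh chord on A gives A-C#-E-G.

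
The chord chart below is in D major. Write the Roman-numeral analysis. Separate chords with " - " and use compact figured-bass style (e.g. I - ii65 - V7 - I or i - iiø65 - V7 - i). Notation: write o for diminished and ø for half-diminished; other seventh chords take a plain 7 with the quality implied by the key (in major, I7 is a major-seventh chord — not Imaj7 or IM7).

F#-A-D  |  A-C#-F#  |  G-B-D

F#-A-D has root D, degree 1 in D major, so I6.
A-C#-F# has root F#, degree 3 in D major, so iii6.
G-B-D: major triad on G = scale degree 4 → IV.

I6 - iii6 - IV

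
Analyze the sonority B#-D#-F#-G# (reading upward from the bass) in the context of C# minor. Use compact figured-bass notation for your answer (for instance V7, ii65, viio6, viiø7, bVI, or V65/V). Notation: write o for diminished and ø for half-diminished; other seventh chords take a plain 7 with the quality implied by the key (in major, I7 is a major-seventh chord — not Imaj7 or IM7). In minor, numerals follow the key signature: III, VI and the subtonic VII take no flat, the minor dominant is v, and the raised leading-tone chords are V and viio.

The pitches G#-B#-D#-F# form a dominant seventh chord rooted on G#.
G# is scale degree 5 in C# minor, and a dominant seventh chord on that degree is written V7.
With B# in the bass the chord is in first inversion, so the figured bass is 65.

V65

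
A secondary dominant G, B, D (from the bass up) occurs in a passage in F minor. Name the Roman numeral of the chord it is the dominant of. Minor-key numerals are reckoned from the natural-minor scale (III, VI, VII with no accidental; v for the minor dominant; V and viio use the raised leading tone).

The chord is a major triad on G.
A dominant resolves down a perfect fifth: G → C. In F minor, C is scale degree 5, i.e. V.

V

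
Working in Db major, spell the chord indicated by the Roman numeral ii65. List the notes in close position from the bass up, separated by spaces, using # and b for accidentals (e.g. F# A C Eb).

Gb Bb Db Eb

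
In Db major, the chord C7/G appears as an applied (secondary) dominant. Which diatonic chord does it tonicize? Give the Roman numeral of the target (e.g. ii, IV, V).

iii

The chord is a dominant seventh chord on C.
A dominant resolves down a perfect fifth: C → F. In Db major, F is scale degree 3, i.e. iii.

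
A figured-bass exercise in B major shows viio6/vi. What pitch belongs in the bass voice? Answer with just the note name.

The applied chord viio6/vi is rooted on F##: F##-A#-C#.
The figure 6 means first inversion — the third is in the bass.

A#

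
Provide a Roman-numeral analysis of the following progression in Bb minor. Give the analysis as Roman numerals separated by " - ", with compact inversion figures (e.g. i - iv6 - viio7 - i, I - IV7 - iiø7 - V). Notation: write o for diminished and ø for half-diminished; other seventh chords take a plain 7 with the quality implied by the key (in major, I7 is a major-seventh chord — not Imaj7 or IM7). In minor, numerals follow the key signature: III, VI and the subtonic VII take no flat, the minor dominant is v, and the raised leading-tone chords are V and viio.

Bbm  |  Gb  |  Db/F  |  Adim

Bbm has root Bb, degree 1 in Bb minor, so i.
Gb: major triad on Gb = scale degree 6 → VI.
Db/F: major triad on Db = scale degree 3 → III6.
Adim has root A, degree 7 in Bb minor, so viio.

i - VI - III6 - viio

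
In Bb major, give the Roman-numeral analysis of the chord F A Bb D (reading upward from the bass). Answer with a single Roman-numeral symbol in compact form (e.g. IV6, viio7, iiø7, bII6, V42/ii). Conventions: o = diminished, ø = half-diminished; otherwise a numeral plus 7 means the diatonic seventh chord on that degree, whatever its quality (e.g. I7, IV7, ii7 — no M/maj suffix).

Stacked in thirds the chord is Bb-D-F-A: a major seventh chord on Bb.
Bb is scale degree 1 in Bb major, and a major seventh chord on that degree is written I7.
With F in the bass the chord is in second inversion, so the figured bass is 43.

I43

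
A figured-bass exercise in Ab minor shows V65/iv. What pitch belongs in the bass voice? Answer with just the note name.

The applied chord V65/iv is rooted on Ab: Ab-C-Eb-Gb.
The figure 65 means first inversion — the third is in the bass.

C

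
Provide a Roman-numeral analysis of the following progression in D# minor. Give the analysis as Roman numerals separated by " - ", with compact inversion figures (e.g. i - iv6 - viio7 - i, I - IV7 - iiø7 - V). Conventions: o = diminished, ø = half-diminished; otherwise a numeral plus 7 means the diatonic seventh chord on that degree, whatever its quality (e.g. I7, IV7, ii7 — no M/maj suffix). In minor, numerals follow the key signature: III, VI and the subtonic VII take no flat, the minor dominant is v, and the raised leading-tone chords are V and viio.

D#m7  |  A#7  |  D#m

D#m7: root D# is the tonic; minor seventh chord there is i7.
A#7: root A# is the dominant; dominant seventh chord there is V7.
D#m has root D#, degree 1 in D# minor, so i.

i7 - V7 - i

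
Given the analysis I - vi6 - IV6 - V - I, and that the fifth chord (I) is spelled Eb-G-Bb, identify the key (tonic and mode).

The chord Eb is a major triad rooted on Eb; its label is I.
If Eb is scale degree 1 and the mode makes that degree carry a major triad, the tonic is Eb and the mode is major.

Eb major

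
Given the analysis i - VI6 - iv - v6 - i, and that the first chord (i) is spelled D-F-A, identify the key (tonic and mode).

The anchor chord is a minor triad on D, labeled i.
If D is scale degree 1 and the mode makes that degree carry a minor triad, the tonic is D and the mode is minor.

D minor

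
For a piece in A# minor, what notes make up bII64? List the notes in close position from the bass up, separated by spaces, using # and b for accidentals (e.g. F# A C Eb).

F# B D#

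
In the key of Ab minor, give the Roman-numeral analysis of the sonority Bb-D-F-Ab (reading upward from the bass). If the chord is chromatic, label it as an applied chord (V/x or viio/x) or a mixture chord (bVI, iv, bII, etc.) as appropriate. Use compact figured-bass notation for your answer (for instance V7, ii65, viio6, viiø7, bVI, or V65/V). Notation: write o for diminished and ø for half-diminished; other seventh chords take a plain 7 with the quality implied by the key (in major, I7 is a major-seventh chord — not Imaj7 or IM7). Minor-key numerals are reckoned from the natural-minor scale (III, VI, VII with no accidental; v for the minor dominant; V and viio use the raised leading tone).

V7/V

The pitches Bb-D-F-Ab form a dominant seventh chord rooted on Bb.
Bb is not a diatonic chord root with this quality in Ab minor, but it lies a perfect fifth above Eb (V), so the chord functions as an applied dominant of V.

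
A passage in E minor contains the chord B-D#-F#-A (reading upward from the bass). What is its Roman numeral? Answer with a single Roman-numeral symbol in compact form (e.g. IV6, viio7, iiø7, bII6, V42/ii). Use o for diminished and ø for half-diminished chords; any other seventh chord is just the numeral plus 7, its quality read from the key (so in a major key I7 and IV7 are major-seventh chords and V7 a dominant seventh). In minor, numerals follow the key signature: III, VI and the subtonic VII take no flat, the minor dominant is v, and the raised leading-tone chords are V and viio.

V7

The pitches B-D#-F#-A form a dominant seventh chord rooted on B.
B is scale degree 5 in E minor, and a dominant seventh chord on that degree is written V7.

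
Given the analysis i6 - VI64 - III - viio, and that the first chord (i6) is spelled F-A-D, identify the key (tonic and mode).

D minor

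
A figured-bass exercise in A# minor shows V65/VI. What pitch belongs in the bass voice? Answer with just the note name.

E#

The applied chord V65/VI is rooted on C#: C#-E#-G#-B.
The figure 65 means first inversion — the third is in the bass.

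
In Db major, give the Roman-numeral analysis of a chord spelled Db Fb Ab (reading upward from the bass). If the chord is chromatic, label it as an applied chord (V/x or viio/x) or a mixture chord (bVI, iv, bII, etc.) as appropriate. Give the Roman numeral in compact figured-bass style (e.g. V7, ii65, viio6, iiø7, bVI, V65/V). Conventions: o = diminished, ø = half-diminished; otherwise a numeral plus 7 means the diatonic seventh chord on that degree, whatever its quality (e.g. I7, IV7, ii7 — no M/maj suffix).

i

Stacked in thirds the chord is Db-Fb-Ab: a minor triad on Db.
Db is the first degree of Db major. This is the minor tonic, borrowed from the parallel minor.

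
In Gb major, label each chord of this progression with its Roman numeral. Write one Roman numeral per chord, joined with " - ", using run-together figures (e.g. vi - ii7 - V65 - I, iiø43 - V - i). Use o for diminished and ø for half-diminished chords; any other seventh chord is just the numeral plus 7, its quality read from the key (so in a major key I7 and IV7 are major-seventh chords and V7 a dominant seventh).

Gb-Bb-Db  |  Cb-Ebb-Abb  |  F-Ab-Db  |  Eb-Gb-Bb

I - bII6 - V6 - vi

Gb-Bb-Db: major triad on Gb = scale degree 1 → I.
Cb-Ebb-Abb is non-diatonic — a major triad on the lowered supertonic (Abb): the Neapolitan sixth, bII6 (third, Cb, in the bass — hence the 6).
F-Ab-Db: root Db is the dominant; major triad there is V6.
Eb-Gb-Bb: minor triad on Eb = scale degree 6 → vi.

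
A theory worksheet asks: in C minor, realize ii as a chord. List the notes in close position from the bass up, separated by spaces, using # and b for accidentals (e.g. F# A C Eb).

ii is the minor supertonic, borrowed from the parallel major (the Dorian ii). In C minor that root is D.
So the chord is D-F-A.

D F A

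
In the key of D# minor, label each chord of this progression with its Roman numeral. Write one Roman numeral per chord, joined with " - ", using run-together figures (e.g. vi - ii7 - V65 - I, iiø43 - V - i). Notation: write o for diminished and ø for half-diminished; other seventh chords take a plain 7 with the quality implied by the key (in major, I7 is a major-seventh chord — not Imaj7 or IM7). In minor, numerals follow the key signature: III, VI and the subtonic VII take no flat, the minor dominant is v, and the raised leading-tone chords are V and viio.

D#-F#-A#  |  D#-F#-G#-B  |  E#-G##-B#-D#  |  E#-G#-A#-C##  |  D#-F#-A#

i - iv43 - V7/V - V43 - i

D#-F#-A#: root D# is the tonic; minor triad there is i.
D#-F#-G#-B: root G# is the subdominant; minor seventh chord there is iv43.
E#-G##-B#-D#: a dominant seventh chord on E#, the applied dominant of V → V7/V.
E#-G#-A#-C##: root A# is the dominant; dominant seventh chord there is V43.
D#-F#-A#: minor triad on D# = scale degree 1 → i.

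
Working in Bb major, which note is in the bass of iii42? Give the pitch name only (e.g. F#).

C

iii in Bb major has root D; the chord is D-F-A-C.
The figure 42 means third inversion — the seventh is in the bass.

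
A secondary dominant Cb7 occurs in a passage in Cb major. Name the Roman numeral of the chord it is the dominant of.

IV

The chord is a dominant seventh chord on Cb.
A dominant resolves down a perfect fifth: Cb → Fb. In Cb major, Fb is scale degree 4, i.e. IV.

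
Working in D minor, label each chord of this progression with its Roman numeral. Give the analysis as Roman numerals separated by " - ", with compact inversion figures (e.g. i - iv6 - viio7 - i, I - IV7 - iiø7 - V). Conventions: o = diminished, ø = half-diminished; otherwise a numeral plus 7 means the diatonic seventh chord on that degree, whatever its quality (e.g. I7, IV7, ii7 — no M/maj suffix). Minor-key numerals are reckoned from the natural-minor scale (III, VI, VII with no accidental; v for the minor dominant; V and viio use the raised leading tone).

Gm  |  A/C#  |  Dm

iv - V6 - i

Gm: minor triad on G = scale degree 4 → iv.
A/C# has root A, degree 5 in D minor, so V6.
Dm has root D, degree 1 in D minor, so i.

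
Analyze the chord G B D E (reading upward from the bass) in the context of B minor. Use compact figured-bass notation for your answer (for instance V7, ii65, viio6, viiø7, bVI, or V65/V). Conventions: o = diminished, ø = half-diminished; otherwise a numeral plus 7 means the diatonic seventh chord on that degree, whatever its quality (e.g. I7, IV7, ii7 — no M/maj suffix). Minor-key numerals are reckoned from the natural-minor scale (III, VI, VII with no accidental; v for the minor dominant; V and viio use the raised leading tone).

iv65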